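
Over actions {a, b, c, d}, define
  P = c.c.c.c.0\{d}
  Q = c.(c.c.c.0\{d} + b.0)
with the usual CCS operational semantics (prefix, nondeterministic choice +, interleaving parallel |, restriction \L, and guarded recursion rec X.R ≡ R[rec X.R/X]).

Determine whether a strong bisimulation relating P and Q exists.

NO

LTS(P): 5 reachable states
  u0 = c.c.c.c.0\{d} | --c--▸ u1
  u1 = c.c.c.0\{d} | --c--▸ u2
  u2 = c.c.0\{d} | --c--▸ u3
  u3 = c.0\{d} | --c--▸ u4
  u4 = 0\{d} | stopped
LTS(Q): 6 reachable states
  v0 = c.(c.c.c.0\{d} + b.0) | --c--▸ v1
  v1 = c.c.c.0\{d} + b.0 | --b--▸ v2, --c--▸ v3
  v2 = 0 | stopped
  v3 = c.c.0\{d} | --c--▸ v4
  v4 = c.0\{d} | --c--▸ v5
  v5 = 0\{d} | stopped
Bisimilarity quotient blocks:
  B0 = {u0}
  B1 = {u1}
  B2 = {u2, v3}
  B3 = {u3, v4}
  B4 = {u4, v2, v5}
  B5 = {v0}
  B6 = {v1}
u0 ∈ B0, v0 ∈ B5 → different blocks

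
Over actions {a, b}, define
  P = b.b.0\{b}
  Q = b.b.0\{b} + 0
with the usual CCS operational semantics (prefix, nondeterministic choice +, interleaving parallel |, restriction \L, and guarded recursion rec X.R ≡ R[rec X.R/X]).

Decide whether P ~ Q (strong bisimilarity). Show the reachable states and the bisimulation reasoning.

P ~ Q

Reachable graph of P (3 states):
  p0 = b.b.0\{b} | =b=> p1
  p1 = b.0\{b} | =b=> p2
  p2 = 0\{b} | ∅
Reachable graph of Q (3 states):
  q0 = b.b.0\{b} + 0 | =b=> q1
  q1 = b.0\{b} | =b=> q2
  q2 = 0\{b} | ∅
Partition-refinement fixed point:
  B0 = {p0, q0}
  B1 = {p1, q1}
  B2 = {p2, q2}
p0 ∈ B0, q0 ∈ B0 → same block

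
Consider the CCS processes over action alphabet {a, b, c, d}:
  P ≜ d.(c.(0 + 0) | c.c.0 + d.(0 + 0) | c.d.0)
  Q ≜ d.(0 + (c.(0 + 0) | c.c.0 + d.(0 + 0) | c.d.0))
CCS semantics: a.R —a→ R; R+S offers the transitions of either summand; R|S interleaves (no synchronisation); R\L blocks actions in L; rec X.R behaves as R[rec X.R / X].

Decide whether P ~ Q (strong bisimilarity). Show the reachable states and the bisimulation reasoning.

bisimilar

Reachable graph of P (11 states):
  p0 = d.(c.(0 + 0) | c.c.0 + d.(0 + 0) | c.d.0) | ··d··> p1
  p1 = c.(0 + 0) | c.c.0 + d.(0 + 0) | c.d.0 | ··c··> p2, ··c··> p3, ··c··> p4, ··d··> p5
  p2 = (0 + 0) | c.c.0 | ··c··> p6
  p3 = c.(0 + 0) | c.0 | ··c··> p6, ··c··> p7
  p4 = d.(0 + 0) | d.0 | ··d··> p8, ··d··> p9
  p5 = (0 + 0) | c.d.0 | ··c··> p8
  p6 = (0 + 0) | c.0 | ··c··> p10
  p7 = c.(0 + 0) | 0 | ··c··> p10
  p8 = (0 + 0) | d.0 | ··d··> p10
  p9 = d.(0 + 0) | 0 | ··d··> p10
  p10 = (0 + 0) | 0 | ∅
Reachable graph of Q (11 states):
  q0 = d.(0 + (c.(0 + 0) | c.c.0 + d.(0 + 0) | c.d.0)) | ··d··> q1
  q1 = 0 + (c.(0 + 0) | c.c.0 + d.(0 + 0) | c.d.0) | ··c··> q2, ··c··> q3, ··c··> q4, ··d··> q5
  q2 = (0 + 0) | c.c.0 | ··c··> q6
  q3 = c.(0 + 0) | c.0 | ··c··> q6, ··c··> q7
  q4 = d.(0 + 0) | d.0 | ··d··> q8, ··d··> q9
  q5 = (0 + 0) | c.d.0 | ··c··> q8
  q6 = (0 + 0) | c.0 | ··c··> q10
  q7 = c.(0 + 0) | 0 | ··c··> q10
  q8 = (0 + 0) | d.0 | ··d··> q10
  q9 = d.(0 + 0) | 0 | ··d··> q10
  q10 = (0 + 0) | 0 | ∅
Partition-refinement fixed point:
  B0 = {p0, q0}
  B1 = {p1, q1}
  B2 = {p4, q4}
  B3 = {p8, p9, q8, q9}
  B4 = {p10, q10}
  B5 = {p5, q5}
  B6 = {p2, p3, q2, q3}
  B7 = {p6, p7, q6, q7}
p0 ∈ B0, q0 ∈ B0 → same block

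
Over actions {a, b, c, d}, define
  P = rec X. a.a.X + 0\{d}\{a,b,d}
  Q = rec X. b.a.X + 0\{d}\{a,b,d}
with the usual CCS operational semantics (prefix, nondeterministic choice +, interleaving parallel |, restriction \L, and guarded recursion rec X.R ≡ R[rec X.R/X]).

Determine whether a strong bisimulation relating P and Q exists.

P's transition system — 2 states:
  p0 = rec X. a.a.X + 0\{d}\{a,b,d} ⊢ --a--▸ p1
  p1 = a.(rec X. a.a.X + 0\{d}\{a,b,d}) ⊢ --a--▸ p0
Q's transition system — 2 states:
  q0 = rec X. b.a.X + 0\{d}\{a,b,d} ⊢ --b--▸ q1
  q1 = a.(rec X. b.a.X + 0\{d}\{a,b,d}) ⊢ --a--▸ q0
Coarsest stable partition (strong bisimilarity classes):
  B0 = {p0, p1}
  B1 = {q0}
  B2 = {q1}
p0 ∈ B0, q0 ∈ B1 → different blocks

P ≁ Q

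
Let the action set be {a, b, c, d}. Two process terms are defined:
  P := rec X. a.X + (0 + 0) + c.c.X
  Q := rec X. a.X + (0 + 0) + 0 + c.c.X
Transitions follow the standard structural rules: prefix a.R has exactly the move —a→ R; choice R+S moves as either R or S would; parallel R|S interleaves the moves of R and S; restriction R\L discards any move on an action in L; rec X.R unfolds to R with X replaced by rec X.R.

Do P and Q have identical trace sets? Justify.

traces(P) = traces(Q)

P's transition system — 2 states:
  u0 = rec X. a.X + (0 + 0) + c.c.X has moves =a=> u0, =c=> u1
  u1 = c.(rec X. a.X + (0 + 0) + c.c.X) has moves =c=> u0
Q's transition system — 2 states:
  v0 = rec X. a.X + (0 + 0) + 0 + c.c.X has moves =a=> v0, =c=> v1
  v1 = c.(rec X. a.X + (0 + 0) + 0 + c.c.X) has moves =c=> v0
Bisimilarity quotient blocks:
  B0 = {u0, v0}
  B1 = {u1, v1}
u0 ∈ B0, v0 ∈ B0 → same block
Bisimilar ⇒ trace-equivalent.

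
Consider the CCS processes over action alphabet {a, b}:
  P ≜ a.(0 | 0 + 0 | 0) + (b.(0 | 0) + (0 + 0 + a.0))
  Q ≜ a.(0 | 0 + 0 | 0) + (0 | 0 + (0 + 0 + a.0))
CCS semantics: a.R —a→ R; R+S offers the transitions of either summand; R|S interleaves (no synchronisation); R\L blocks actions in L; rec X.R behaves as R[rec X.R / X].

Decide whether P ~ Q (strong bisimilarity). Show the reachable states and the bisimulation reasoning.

LTS(P): 4 reachable states
  m0 = a.(0 | 0 + 0 | 0) + (b.(0 | 0) + (0 + 0 + a.0)) → =a=> m1, =a=> m2, =b=> m3
  m1 = 0 → ∅
  m2 = 0 | 0 + 0 | 0 → ∅
  m3 = 0 | 0 → ∅
LTS(Q): 3 reachable states
  n0 = a.(0 | 0 + 0 | 0) + (0 | 0 + (0 + 0 + a.0)) → =a=> n1, =a=> n2
  n1 = 0 → ∅
  n2 = 0 | 0 + 0 | 0 → ∅
Partition-refinement fixed point:
  B0 = {m0}
  B1 = {m1, m2, m3, n1, n2}
  B2 = {n0}
m0 ∈ B0, n0 ∈ B2 → different blocks

P ≁ Q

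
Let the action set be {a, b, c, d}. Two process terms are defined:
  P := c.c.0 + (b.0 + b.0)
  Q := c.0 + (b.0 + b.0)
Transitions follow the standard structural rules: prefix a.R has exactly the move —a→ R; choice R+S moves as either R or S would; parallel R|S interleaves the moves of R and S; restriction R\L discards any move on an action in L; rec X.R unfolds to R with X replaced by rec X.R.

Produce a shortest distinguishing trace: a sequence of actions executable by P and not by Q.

cc

LTS(P): 3 reachable states
  s0 = c.c.0 + (b.0 + b.0) ⊢ -b-> s1, -c-> s2
  s1 = 0 ⊢ stopped
  s2 = c.0 ⊢ -c-> s1
LTS(Q): 2 reachable states
  t0 = c.0 + (b.0 + b.0) ⊢ -b-> t1, -c-> t1
  t1 = 0 ⊢ stopped
Run σ = ⟨cc⟩ on P: start {s0}
  after c @ step 1: {s2}
  after c @ step 2: {s1}
  P completes σ.
Run σ = ⟨cc⟩ on Q: start {t0}
  after c @ step 1: {t1}
  after c @ step 2: no successor for Q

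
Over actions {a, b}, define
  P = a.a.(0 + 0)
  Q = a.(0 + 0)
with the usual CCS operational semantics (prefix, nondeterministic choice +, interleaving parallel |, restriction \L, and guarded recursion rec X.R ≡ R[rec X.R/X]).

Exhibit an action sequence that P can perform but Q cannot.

LTS(P): 3 reachable states
  m0 = a.a.(0 + 0) ⊢ ··a··> m1
  m1 = a.(0 + 0) ⊢ ··a··> m2
  m2 = 0 + 0 ⊢ (no moves)
LTS(Q): 2 reachable states
  n0 = a.(0 + 0) ⊢ ··a··> n1
  n1 = 0 + 0 ⊢ (no moves)
Trace ⟨aa⟩ through P, begin at {m0}:
  step 1 (a): {m1}
  step 2 (a): {m2}
  — P admits the full trace.
Trace ⟨aa⟩ through Q, begin at {n0}:
  step 1 (a): {n1}
  step 2 (a): no successor for Q

aa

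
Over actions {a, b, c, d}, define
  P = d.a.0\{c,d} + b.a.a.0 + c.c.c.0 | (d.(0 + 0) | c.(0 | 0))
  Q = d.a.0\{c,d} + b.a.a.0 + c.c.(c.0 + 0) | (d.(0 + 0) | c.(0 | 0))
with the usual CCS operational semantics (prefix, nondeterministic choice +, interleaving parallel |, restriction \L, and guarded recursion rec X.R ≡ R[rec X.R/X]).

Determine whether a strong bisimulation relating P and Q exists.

YES

P's transition system — 21 states:
  s0 = d.a.0\{c,d} + b.a.a.0 + c.c.c.0 | (d.(0 + 0) | c.(0 | 0)) | —b→ s1, —c→ s2, —c→ s3, —d→ s4, —d→ s5
  s1 = a.a.0 | —a→ s6
  s2 = c.c.0 | (d.(0 + 0) | c.(0 | 0)) | —c→ s7, —c→ s8, —d→ s9
  s3 = c.c.c.0 | (d.(0 + 0) | (0 | 0)) | —c→ s8, —d→ s10
  s4 = a.0\{c,d} | —a→ s11
  s5 = c.c.c.0 | ((0 + 0) | c.(0 | 0)) | —c→ s10, —c→ s9
  s6 = a.0 | —a→ s12
  s7 = c.0 | (d.(0 + 0) | c.(0 | 0)) | —c→ s13, —c→ s14, —d→ s15
  s8 = c.c.0 | (d.(0 + 0) | (0 | 0)) | —c→ s14, —d→ s16
  s9 = c.c.0 | ((0 + 0) | c.(0 | 0)) | —c→ s15, —c→ s16
  s10 = c.c.c.0 | ((0 + 0) | (0 | 0)) | —c→ s16
  s11 = 0\{c,d} | ·
  s12 = 0 | ·
  s13 = 0 | (d.(0 + 0) | c.(0 | 0)) | —c→ s17, —d→ s18
  s14 = c.0 | (d.(0 + 0) | (0 | 0)) | —c→ s17, —d→ s19
  s15 = c.0 | ((0 + 0) | c.(0 | 0)) | —c→ s18, —c→ s19
  s16 = c.c.0 | ((0 + 0) | (0 | 0)) | —c→ s19
  s17 = 0 | (d.(0 + 0) | (0 | 0)) | —d→ s20
  s18 = 0 | ((0 + 0) | c.(0 | 0)) | —c→ s20
  s19 = c.0 | ((0 + 0) | (0 | 0)) | —c→ s20
  s20 = 0 | ((0 + 0) | (0 | 0)) | ·
Q's transition system — 21 states:
  t0 = d.a.0\{c,d} + b.a.a.0 + c.c.(c.0 + 0) | (d.(0 + 0) | c.(0 | 0)) | —b→ t1, —c→ t2, —c→ t3, —d→ t4, —d→ t5
  t1 = a.a.0 | —a→ t6
  t2 = c.(c.0 + 0) | (d.(0 + 0) | c.(0 | 0)) | —c→ t7, —c→ t8, —d→ t9
  t3 = c.c.(c.0 + 0) | (d.(0 + 0) | (0 | 0)) | —c→ t8, —d→ t10
  t4 = a.0\{c,d} | —a→ t11
  t5 = c.c.(c.0 + 0) | ((0 + 0) | c.(0 | 0)) | —c→ t10, —c→ t9
  t6 = a.0 | —a→ t12
  t7 = (c.0 + 0) | (d.(0 + 0) | c.(0 | 0)) | —c→ t13, —c→ t14, —d→ t15
  t8 = c.(c.0 + 0) | (d.(0 + 0) | (0 | 0)) | —c→ t13, —d→ t16
  t9 = c.(c.0 + 0) | ((0 + 0) | c.(0 | 0)) | —c→ t15, —c→ t16
  t10 = c.c.(c.0 + 0) | ((0 + 0) | (0 | 0)) | —c→ t16
  t11 = 0\{c,d} | ·
  t12 = 0 | ·
  t13 = (c.0 + 0) | (d.(0 + 0) | (0 | 0)) | —c→ t17, —d→ t18
  t14 = 0 | (d.(0 + 0) | c.(0 | 0)) | —c→ t17, —d→ t19
  t15 = (c.0 + 0) | ((0 + 0) | c.(0 | 0)) | —c→ t18, —c→ t19
  t16 = c.(c.0 + 0) | ((0 + 0) | (0 | 0)) | —c→ t18
  t17 = 0 | (d.(0 + 0) | (0 | 0)) | —d→ t20
  t18 = (c.0 + 0) | ((0 + 0) | (0 | 0)) | —c→ t20
  t19 = 0 | ((0 + 0) | c.(0 | 0)) | —c→ t20
  t20 = 0 | ((0 + 0) | (0 | 0)) | ·
Partition-refinement fixed point:
  B0 = {s0, t0}
  B1 = {s2, s3, t2, t3}
  B2 = {s7, s8, t7, t8}
  B3 = {s13, s14, t13, t14}
  B4 = {s18, s19, t18, t19}
  B5 = {s11, s12, s20, t11, t12, t20}
  B6 = {s17, t17}
  B7 = {s15, s16, t15, t16}
  B8 = {s10, s9, t10, t9}
  B9 = {s4, s6, t4, t6}
  B10 = {s5, t5}
  B11 = {s1, t1}
s0 ∈ B0, t0 ∈ B0 → same block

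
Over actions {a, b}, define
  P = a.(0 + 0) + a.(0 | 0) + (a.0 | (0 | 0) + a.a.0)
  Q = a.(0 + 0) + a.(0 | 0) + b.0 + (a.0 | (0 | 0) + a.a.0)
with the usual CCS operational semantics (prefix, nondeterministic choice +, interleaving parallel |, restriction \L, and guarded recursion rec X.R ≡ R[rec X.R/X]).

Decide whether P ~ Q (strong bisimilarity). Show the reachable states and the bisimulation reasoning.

P ≁ Q

LTS(P): 6 reachable states
  s0 = a.(0 + 0) + a.(0 | 0) + (a.0 | (0 | 0) + a.a.0) ⊢ -a-> s1, -a-> s2, -a-> s3, -a-> s4
  s1 = 0 + 0 ⊢ ∅
  s2 = 0 | (0 | 0) ⊢ ∅
  s3 = 0 | 0 ⊢ ∅
  s4 = a.0 ⊢ -a-> s5
  s5 = 0 ⊢ ∅
LTS(Q): 6 reachable states
  t0 = a.(0 + 0) + a.(0 | 0) + b.0 + (a.0 | (0 | 0) + a.a.0) ⊢ -a-> t1, -a-> t2, -a-> t3, -a-> t4, -b-> t5
  t1 = 0 + 0 ⊢ ∅
  t2 = 0 | (0 | 0) ⊢ ∅
  t3 = 0 | 0 ⊢ ∅
  t4 = a.0 ⊢ -a-> t5
  t5 = 0 ⊢ ∅
Bisimilarity quotient blocks:
  B0 = {s0}
  B1 = {s1, s2, s3, s5, t1, t2, t3, t5}
  B2 = {s4, t4}
  B3 = {t0}
s0 ∈ B0, t0 ∈ B3 → different blocks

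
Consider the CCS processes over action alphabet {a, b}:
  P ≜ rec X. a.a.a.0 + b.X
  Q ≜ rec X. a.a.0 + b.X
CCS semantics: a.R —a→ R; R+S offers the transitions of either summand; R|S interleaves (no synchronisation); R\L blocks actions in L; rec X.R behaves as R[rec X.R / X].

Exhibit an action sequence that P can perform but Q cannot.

aaa

LTS(P): 4 reachable states
  s0 = rec X. a.a.a.0 + b.X :: -a-> s1, -b-> s0
  s1 = a.a.0 :: -a-> s2
  s2 = a.0 :: -a-> s3
  s3 = 0 :: stopped
LTS(Q): 3 reachable states
  t0 = rec X. a.a.0 + b.X :: -a-> t1, -b-> t0
  t1 = a.0 :: -a-> t2
  t2 = 0 :: stopped
Trace ⟨aaa⟩ through P, begin at {s0}:
  step 1 (a): {s1}
  step 2 (a): {s2}
  step 3 (a): {s3}
  P completes σ.
Trace ⟨aaa⟩ through Q, begin at {t0}:
  step 1 (a): {t1}
  step 2 (a): {t2}
  step 3 (a): ∅ (Q stuck)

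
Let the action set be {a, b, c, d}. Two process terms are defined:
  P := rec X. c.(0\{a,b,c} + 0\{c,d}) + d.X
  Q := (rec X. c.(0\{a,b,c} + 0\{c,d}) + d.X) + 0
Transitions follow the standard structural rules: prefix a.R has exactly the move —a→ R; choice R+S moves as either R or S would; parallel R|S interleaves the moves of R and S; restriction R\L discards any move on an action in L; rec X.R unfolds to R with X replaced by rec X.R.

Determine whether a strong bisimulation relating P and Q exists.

bisimilar

Reachable graph of P (2 states):
  m0 = rec X. c.(0\{a,b,c} + 0\{c,d}) + d.X → -c-> m1, -d-> m0
  m1 = 0\{a,b,c} + 0\{c,d} → deadlocked
Reachable graph of Q (3 states):
  n0 = (rec X. c.(0\{a,b,c} + 0\{c,d}) + d.X) + 0 → -c-> n1, -d-> n2
  n1 = 0\{a,b,c} + 0\{c,d} → deadlocked
  n2 = rec X. c.(0\{a,b,c} + 0\{c,d}) + d.X → -c-> n1, -d-> n2
Coarsest stable partition (strong bisimilarity classes):
  B0 = {m0, n0, n2}
  B1 = {m1, n1}
m0 ∈ B0, n0 ∈ B0 → same block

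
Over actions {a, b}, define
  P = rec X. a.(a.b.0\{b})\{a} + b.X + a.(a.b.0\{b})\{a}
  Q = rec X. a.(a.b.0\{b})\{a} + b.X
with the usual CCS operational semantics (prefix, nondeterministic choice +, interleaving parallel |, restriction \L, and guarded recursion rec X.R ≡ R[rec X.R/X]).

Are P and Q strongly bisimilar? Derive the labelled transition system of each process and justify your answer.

P ~ Q

LTS(P): 2 reachable states
  m0 = rec X. a.(a.b.0\{b})\{a} + b.X + a.(a.b.0\{b})\{a} ⊢ =a=> m1, =b=> m0
  m1 = (a.b.0\{b})\{a} ⊢ stopped
LTS(Q): 2 reachable states
  n0 = rec X. a.(a.b.0\{b})\{a} + b.X ⊢ =a=> n1, =b=> n0
  n1 = (a.b.0\{b})\{a} ⊢ stopped
Bisimilarity quotient blocks:
  B0 = {m0, n0}
  B1 = {m1, n1}
m0 ∈ B0, n0 ∈ B0 → same block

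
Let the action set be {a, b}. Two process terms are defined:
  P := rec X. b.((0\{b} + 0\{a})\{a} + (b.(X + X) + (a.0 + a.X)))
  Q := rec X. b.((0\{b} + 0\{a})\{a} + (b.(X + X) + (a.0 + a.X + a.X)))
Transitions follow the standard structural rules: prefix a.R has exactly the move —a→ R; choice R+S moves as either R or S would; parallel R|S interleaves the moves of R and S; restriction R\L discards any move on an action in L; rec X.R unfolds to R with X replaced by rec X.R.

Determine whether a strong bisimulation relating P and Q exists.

bisimilar

Reachable graph of P (4 states):
  u0 = rec X. b.((0\{b} + 0\{a})\{a} + (b.(X + X) + (a.0 + a.X))) :: -b-> u1
  u1 = (0\{b} + 0\{a})\{a} + (b.((rec X. b.((0\{b} + 0\{a})\{a} + (b.(X + X) + (a.0 + a.X)))) + (rec X. b.((0\{b} + 0\{a})\{a} + (b.(X + X) + (a.0 + a.X))))) + (a.0 + a.(rec X. b.((0\{b} + 0\{a})\{a} + (b.(X + X) + (a.0 + a.X)))))) :: -a-> u0, -a-> u2, -b-> u3
  u2 = 0 :: ·
  u3 = (rec X. b.((0\{b} + 0\{a})\{a} + (b.(X + X) + (a.0 + a.X)))) + (rec X. b.((0\{b} + 0\{a})\{a} + (b.(X + X) + (a.0 + a.X)))) :: -b-> u1
Reachable graph of Q (4 states):
  v0 = rec X. b.((0\{b} + 0\{a})\{a} + (b.(X + X) + (a.0 + a.X + a.X))) :: -b-> v1
  v1 = (0\{b} + 0\{a})\{a} + (b.((rec X. b.((0\{b} + 0\{a})\{a} + (b.(X + X) + (a.0 + a.X + a.X)))) + (rec X. b.((0\{b} + 0\{a})\{a} + (b.(X + X) + (a.0 + a.X + a.X))))) + (a.0 + a.(rec X. b.((0\{b} + 0\{a})\{a} + (b.(X + X) + (a.0 + a.X + a.X)))) + a.(rec X. b.((0\{b} + 0\{a})\{a} + (b.(X + X) + (a.0 + a.X + a.X)))))) :: -a-> v0, -a-> v2, -b-> v3
  v2 = 0 :: ·
  v3 = (rec X. b.((0\{b} + 0\{a})\{a} + (b.(X + X) + (a.0 + a.X + a.X)))) + (rec X. b.((0\{b} + 0\{a})\{a} + (b.(X + X) + (a.0 + a.X + a.X)))) :: -b-> v1
Partition-refinement fixed point:
  B0 = {u0, u3, v0, v3}
  B1 = {u1, v1}
  B2 = {u2, v2}
u0 ∈ B0, v0 ∈ B0 → same block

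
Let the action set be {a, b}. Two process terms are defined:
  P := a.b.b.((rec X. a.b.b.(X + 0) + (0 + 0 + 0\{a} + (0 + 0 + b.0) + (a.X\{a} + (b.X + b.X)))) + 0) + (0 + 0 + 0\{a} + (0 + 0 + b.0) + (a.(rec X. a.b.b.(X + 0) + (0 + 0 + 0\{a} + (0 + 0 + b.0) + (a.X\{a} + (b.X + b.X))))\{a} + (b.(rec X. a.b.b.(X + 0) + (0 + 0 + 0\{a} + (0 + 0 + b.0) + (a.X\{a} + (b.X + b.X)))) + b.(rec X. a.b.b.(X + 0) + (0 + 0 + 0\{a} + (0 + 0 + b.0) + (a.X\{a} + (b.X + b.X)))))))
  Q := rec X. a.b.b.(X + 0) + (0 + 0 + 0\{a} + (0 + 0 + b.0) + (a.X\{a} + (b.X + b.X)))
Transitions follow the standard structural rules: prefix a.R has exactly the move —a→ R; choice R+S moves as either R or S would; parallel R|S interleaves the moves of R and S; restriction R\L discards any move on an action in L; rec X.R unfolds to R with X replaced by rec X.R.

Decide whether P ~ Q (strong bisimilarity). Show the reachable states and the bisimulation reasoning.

YES

P's transition system — 8 states:
  m0 = a.b.b.((rec X. a.b.b.(X + 0) + (0 + 0 + 0\{a} + (0 + 0 + b.0) + (a.X\{a} + (b.X + b.X)))) + 0) + (0 + 0 + 0\{a} + (0 + 0 + b.0) + (a.(rec X. a.b.b.(X + 0) + (0 + 0 + 0\{a} + (0 + 0 + b.0) + (a.X\{a} + (b.X + b.X))))\{a} + (b.(rec X. a.b.b.(X + 0) + (0 + 0 + 0\{a} + (0 + 0 + b.0) + (a.X\{a} + (b.X + b.X)))) + b.(rec X. a.b.b.(X + 0) + (0 + 0 + 0\{a} + (0 + 0 + b.0) + (a.X\{a} + (b.X + b.X))))))) ⊢ —a→ m1, —a→ m2, —b→ m3, —b→ m4
  m1 = (rec X. a.b.b.(X + 0) + (0 + 0 + 0\{a} + (0 + 0 + b.0) + (a.X\{a} + (b.X + b.X))))\{a} ⊢ —b→ m1, —b→ m5
  m2 = b.b.((rec X. a.b.b.(X + 0) + (0 + 0 + 0\{a} + (0 + 0 + b.0) + (a.X\{a} + (b.X + b.X)))) + 0) ⊢ —b→ m6
  m3 = 0 ⊢ ∅
  m4 = rec X. a.b.b.(X + 0) + (0 + 0 + 0\{a} + (0 + 0 + b.0) + (a.X\{a} + (b.X + b.X))) ⊢ —a→ m1, —a→ m2, —b→ m3, —b→ m4
  m5 = 0\{a} ⊢ ∅
  m6 = b.((rec X. a.b.b.(X + 0) + (0 + 0 + 0\{a} + (0 + 0 + b.0) + (a.X\{a} + (b.X + b.X)))) + 0) ⊢ —b→ m7
  m7 = (rec X. a.b.b.(X + 0) + (0 + 0 + 0\{a} + (0 + 0 + b.0) + (a.X\{a} + (b.X + b.X)))) + 0 ⊢ —a→ m1, —a→ m2, —b→ m3, —b→ m4
Q's transition system — 7 states:
  n0 = rec X. a.b.b.(X + 0) + (0 + 0 + 0\{a} + (0 + 0 + b.0) + (a.X\{a} + (b.X + b.X))) ⊢ —a→ n1, —a→ n2, —b→ n0, —b→ n3
  n1 = (rec X. a.b.b.(X + 0) + (0 + 0 + 0\{a} + (0 + 0 + b.0) + (a.X\{a} + (b.X + b.X))))\{a} ⊢ —b→ n1, —b→ n4
  n2 = b.b.((rec X. a.b.b.(X + 0) + (0 + 0 + 0\{a} + (0 + 0 + b.0) + (a.X\{a} + (b.X + b.X)))) + 0) ⊢ —b→ n5
  n3 = 0 ⊢ ∅
  n4 = 0\{a} ⊢ ∅
  n5 = b.((rec X. a.b.b.(X + 0) + (0 + 0 + 0\{a} + (0 + 0 + b.0) + (a.X\{a} + (b.X + b.X)))) + 0) ⊢ —b→ n6
  n6 = (rec X. a.b.b.(X + 0) + (0 + 0 + 0\{a} + (0 + 0 + b.0) + (a.X\{a} + (b.X + b.X)))) + 0 ⊢ —a→ n1, —a→ n2, —b→ n0, —b→ n3
Bisimilarity quotient blocks:
  B0 = {m0, m4, m7, n0, n6}
  B1 = {m3, m5, n3, n4}
  B2 = {m1, n1}
  B3 = {m2, n2}
  B4 = {m6, n5}
m0 ∈ B0, n0 ∈ B0 → same block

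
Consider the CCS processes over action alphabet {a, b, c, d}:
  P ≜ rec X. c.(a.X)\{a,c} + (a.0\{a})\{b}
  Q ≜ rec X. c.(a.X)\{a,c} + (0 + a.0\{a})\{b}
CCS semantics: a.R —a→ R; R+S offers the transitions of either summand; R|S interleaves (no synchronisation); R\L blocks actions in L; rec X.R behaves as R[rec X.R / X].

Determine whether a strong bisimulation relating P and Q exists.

P's transition system — 3 states:
  p0 = rec X. c.(a.X)\{a,c} + (a.0\{a})\{b} ⊢ ··a··> p1, ··c··> p2
  p1 = 0\{a}\{b} ⊢ deadlocked
  p2 = (a.(rec X. c.(a.X)\{a,c} + (a.0\{a})\{b}))\{a,c} ⊢ deadlocked
Q's transition system — 3 states:
  q0 = rec X. c.(a.X)\{a,c} + (0 + a.0\{a})\{b} ⊢ ··a··> q1, ··c··> q2
  q1 = 0\{a}\{b} ⊢ deadlocked
  q2 = (a.(rec X. c.(a.X)\{a,c} + (0 + a.0\{a})\{b}))\{a,c} ⊢ deadlocked
Partition-refinement fixed point:
  B0 = {p0, q0}
  B1 = {p1, p2, q1, q2}
p0 ∈ B0, q0 ∈ B0 → same block

P ~ Q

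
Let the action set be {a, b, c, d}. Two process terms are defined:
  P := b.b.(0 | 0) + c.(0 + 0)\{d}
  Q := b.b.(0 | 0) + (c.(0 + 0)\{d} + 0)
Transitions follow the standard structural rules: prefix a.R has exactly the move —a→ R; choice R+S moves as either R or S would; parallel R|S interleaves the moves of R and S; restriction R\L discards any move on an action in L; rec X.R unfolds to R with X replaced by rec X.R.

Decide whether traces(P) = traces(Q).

traces(P) = traces(Q)

LTS(P): 4 reachable states
  u0 = b.b.(0 | 0) + c.(0 + 0)\{d} → --b--▸ u1, --c--▸ u2
  u1 = b.(0 | 0) → --b--▸ u3
  u2 = (0 + 0)\{d} → deadlocked
  u3 = 0 | 0 → deadlocked
LTS(Q): 4 reachable states
  v0 = b.b.(0 | 0) + (c.(0 + 0)\{d} + 0) → --b--▸ v1, --c--▸ v2
  v1 = b.(0 | 0) → --b--▸ v3
  v2 = (0 + 0)\{d} → deadlocked
  v3 = 0 | 0 → deadlocked
Partition-refinement fixed point:
  B0 = {u0, v0}
  B1 = {u1, v1}
  B2 = {u2, u3, v2, v3}
u0 ∈ B0, v0 ∈ B0 → same block
Bisimilar ⇒ trace-equivalent.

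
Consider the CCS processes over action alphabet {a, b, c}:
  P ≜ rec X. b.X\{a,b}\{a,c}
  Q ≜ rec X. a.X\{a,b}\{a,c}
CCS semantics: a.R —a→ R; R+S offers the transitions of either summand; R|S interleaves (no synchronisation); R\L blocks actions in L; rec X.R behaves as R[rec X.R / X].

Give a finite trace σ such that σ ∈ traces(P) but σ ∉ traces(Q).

b

LTS(P): 2 reachable states
  p0 = rec X. b.X\{a,b}\{a,c} → —b→ p1
  p1 = (rec X. b.X\{a,b}\{a,c})\{a,b}\{a,c} → deadlocked
LTS(Q): 2 reachable states
  q0 = rec X. a.X\{a,b}\{a,c} → —a→ q1
  q1 = (rec X. a.X\{a,b}\{a,c})\{a,b}\{a,c} → deadlocked
Trace ⟨b⟩ through P, begin at {p0}:
  step 1 (b): {p1}
  — P admits the full trace.
Trace ⟨b⟩ through Q, begin at {q0}:
  step 1 (b): no successor for Q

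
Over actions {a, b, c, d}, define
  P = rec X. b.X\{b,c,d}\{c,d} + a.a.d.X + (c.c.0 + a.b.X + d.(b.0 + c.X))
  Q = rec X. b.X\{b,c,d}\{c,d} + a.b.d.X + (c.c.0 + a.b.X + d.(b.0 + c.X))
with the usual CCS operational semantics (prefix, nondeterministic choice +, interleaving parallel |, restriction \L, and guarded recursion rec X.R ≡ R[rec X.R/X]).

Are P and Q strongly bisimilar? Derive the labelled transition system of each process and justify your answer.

NO

Reachable graph of P (11 states):
  m0 = rec X. b.X\{b,c,d}\{c,d} + a.a.d.X + (c.c.0 + a.b.X + d.(b.0 + c.X)) :: —a→ m1, —a→ m2, —b→ m3, —c→ m4, —d→ m5
  m1 = a.d.(rec X. b.X\{b,c,d}\{c,d} + a.a.d.X + (c.c.0 + a.b.X + d.(b.0 + c.X))) :: —a→ m6
  m2 = b.(rec X. b.X\{b,c,d}\{c,d} + a.a.d.X + (c.c.0 + a.b.X + d.(b.0 + c.X))) :: —b→ m0
  m3 = (rec X. b.X\{b,c,d}\{c,d} + a.a.d.X + (c.c.0 + a.b.X + d.(b.0 + c.X)))\{b,c,d}\{c,d} :: —a→ m7, —a→ m8
  m4 = c.0 :: —c→ m9
  m5 = b.0 + c.(rec X. b.X\{b,c,d}\{c,d} + a.a.d.X + (c.c.0 + a.b.X + d.(b.0 + c.X))) :: —b→ m9, —c→ m0
  m6 = d.(rec X. b.X\{b,c,d}\{c,d} + a.a.d.X + (c.c.0 + a.b.X + d.(b.0 + c.X))) :: —d→ m0
  m7 = (a.d.(rec X. b.X\{b,c,d}\{c,d} + a.a.d.X + (c.c.0 + a.b.X + d.(b.0 + c.X))))\{b,c,d}\{c,d} :: —a→ m10
  m8 = (b.(rec X. b.X\{b,c,d}\{c,d} + a.a.d.X + (c.c.0 + a.b.X + d.(b.0 + c.X))))\{b,c,d}\{c,d} :: ·
  m9 = 0 :: ·
  m10 = (d.(rec X. b.X\{b,c,d}\{c,d} + a.a.d.X + (c.c.0 + a.b.X + d.(b.0 + c.X))))\{b,c,d}\{c,d} :: ·
Reachable graph of Q (10 states):
  n0 = rec X. b.X\{b,c,d}\{c,d} + a.b.d.X + (c.c.0 + a.b.X + d.(b.0 + c.X)) :: —a→ n1, —a→ n2, —b→ n3, —c→ n4, —d→ n5
  n1 = b.(rec X. b.X\{b,c,d}\{c,d} + a.b.d.X + (c.c.0 + a.b.X + d.(b.0 + c.X))) :: —b→ n0
  n2 = b.d.(rec X. b.X\{b,c,d}\{c,d} + a.b.d.X + (c.c.0 + a.b.X + d.(b.0 + c.X))) :: —b→ n6
  n3 = (rec X. b.X\{b,c,d}\{c,d} + a.b.d.X + (c.c.0 + a.b.X + d.(b.0 + c.X)))\{b,c,d}\{c,d} :: —a→ n7, —a→ n8
  n4 = c.0 :: —c→ n9
  n5 = b.0 + c.(rec X. b.X\{b,c,d}\{c,d} + a.b.d.X + (c.c.0 + a.b.X + d.(b.0 + c.X))) :: —b→ n9, —c→ n0
  n6 = d.(rec X. b.X\{b,c,d}\{c,d} + a.b.d.X + (c.c.0 + a.b.X + d.(b.0 + c.X))) :: —d→ n0
  n7 = (b.(rec X. b.X\{b,c,d}\{c,d} + a.b.d.X + (c.c.0 + a.b.X + d.(b.0 + c.X))))\{b,c,d}\{c,d} :: ·
  n8 = (b.d.(rec X. b.X\{b,c,d}\{c,d} + a.b.d.X + (c.c.0 + a.b.X + d.(b.0 + c.X))))\{b,c,d}\{c,d} :: ·
  n9 = 0 :: ·
Coarsest stable partition (strong bisimilarity classes):
  B0 = {m0}
  B1 = {m5}
  B2 = {m10, m8, m9, n7, n8, n9}
  B3 = {m3}
  B4 = {m7, n3}
  B5 = {m2}
  B6 = {m4, n4}
  B7 = {m1}
  B8 = {m6}
  B9 = {n0}
  B10 = {n1}
  B11 = {n2}
  B12 = {n6}
  B13 = {n5}
m0 ∈ B0, n0 ∈ B9 → different blocks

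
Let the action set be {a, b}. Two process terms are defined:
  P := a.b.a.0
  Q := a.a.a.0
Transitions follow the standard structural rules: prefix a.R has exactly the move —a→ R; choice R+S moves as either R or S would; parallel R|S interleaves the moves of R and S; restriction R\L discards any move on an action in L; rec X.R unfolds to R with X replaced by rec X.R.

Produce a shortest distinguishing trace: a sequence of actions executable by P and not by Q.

LTS(P): 4 reachable states
  p0 = a.b.a.0 | =a=> p1
  p1 = b.a.0 | =b=> p2
  p2 = a.0 | =a=> p3
  p3 = 0 | stopped
LTS(Q): 4 reachable states
  q0 = a.a.a.0 | =a=> q1
  q1 = a.a.0 | =a=> q2
  q2 = a.0 | =a=> q3
  q3 = 0 | stopped
Trace ⟨ab⟩ through P, begin at {p0}:
  after a @ step 1: {p1}
  after b @ step 2: {p2}
  — P admits the full trace.
Trace ⟨ab⟩ through Q, begin at {q0}:
  after a @ step 1: {q1}
  after b @ step 2: no successor for Q

ab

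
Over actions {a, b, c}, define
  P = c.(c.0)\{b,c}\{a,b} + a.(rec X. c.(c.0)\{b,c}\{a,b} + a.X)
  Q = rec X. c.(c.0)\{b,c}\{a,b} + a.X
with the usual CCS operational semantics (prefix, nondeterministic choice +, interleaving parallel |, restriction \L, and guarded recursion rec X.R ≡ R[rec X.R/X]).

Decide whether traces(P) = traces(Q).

trace-equivalent

P's transition system — 3 states:
  s0 = c.(c.0)\{b,c}\{a,b} + a.(rec X. c.(c.0)\{b,c}\{a,b} + a.X) has moves =a=> s1, =c=> s2
  s1 = rec X. c.(c.0)\{b,c}\{a,b} + a.X has moves =a=> s1, =c=> s2
  s2 = (c.0)\{b,c}\{a,b} has moves ∅
Q's transition system — 2 states:
  t0 = rec X. c.(c.0)\{b,c}\{a,b} + a.X has moves =a=> t0, =c=> t1
  t1 = (c.0)\{b,c}\{a,b} has moves ∅
Partition-refinement fixed point:
  B0 = {s0, s1, t0}
  B1 = {s2, t1}
s0 ∈ B0, t0 ∈ B0 → same block
Bisimilar ⇒ trace-equivalent.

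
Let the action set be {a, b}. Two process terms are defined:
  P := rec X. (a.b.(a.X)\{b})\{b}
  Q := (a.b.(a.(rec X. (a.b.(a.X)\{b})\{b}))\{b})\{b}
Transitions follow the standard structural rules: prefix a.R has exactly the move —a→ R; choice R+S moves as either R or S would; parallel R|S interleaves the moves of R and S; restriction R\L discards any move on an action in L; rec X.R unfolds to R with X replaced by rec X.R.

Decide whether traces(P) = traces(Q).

trace-equivalent

LTS(P): 2 reachable states
  u0 = rec X. (a.b.(a.X)\{b})\{b} | --a--▸ u1
  u1 = (b.(a.(rec X. (a.b.(a.X)\{b})\{b}))\{b})\{b} | (no moves)
LTS(Q): 2 reachable states
  v0 = (a.b.(a.(rec X. (a.b.(a.X)\{b})\{b}))\{b})\{b} | --a--▸ v1
  v1 = (b.(a.(rec X. (a.b.(a.X)\{b})\{b}))\{b})\{b} | (no moves)
Coarsest stable partition (strong bisimilarity classes):
  B0 = {u0, v0}
  B1 = {u1, v1}
u0 ∈ B0, v0 ∈ B0 → same block
Bisimilar ⇒ trace-equivalent.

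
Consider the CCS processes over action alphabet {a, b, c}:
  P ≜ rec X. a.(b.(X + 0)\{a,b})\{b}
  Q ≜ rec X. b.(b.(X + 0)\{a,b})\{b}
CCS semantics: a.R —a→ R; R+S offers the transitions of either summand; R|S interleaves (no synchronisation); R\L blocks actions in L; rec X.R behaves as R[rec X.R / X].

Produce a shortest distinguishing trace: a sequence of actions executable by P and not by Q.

a

LTS(P): 2 reachable states
  p0 = rec X. a.(b.(X + 0)\{a,b})\{b} :: =a=> p1
  p1 = (b.((rec X. a.(b.(X + 0)\{a,b})\{b}) + 0)\{a,b})\{b} :: deadlocked
LTS(Q): 2 reachable states
  q0 = rec X. b.(b.(X + 0)\{a,b})\{b} :: =b=> q1
  q1 = (b.((rec X. b.(b.(X + 0)\{a,b})\{b}) + 0)\{a,b})\{b} :: deadlocked
Run σ = ⟨a⟩ on P: start {p0}
  after a @ step 1: {p1}
  P completes σ.
Run σ = ⟨a⟩ on Q: start {q0}
  after a @ step 1: ∅  — Q cannot continue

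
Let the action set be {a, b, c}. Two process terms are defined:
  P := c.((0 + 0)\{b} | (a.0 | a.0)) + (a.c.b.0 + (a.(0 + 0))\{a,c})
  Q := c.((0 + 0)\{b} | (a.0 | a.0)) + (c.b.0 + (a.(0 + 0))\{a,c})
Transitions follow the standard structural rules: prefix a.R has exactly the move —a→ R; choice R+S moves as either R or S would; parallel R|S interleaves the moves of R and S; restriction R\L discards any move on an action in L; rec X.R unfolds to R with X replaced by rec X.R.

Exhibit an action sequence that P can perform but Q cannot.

a

Reachable graph of P (8 states):
  m0 = c.((0 + 0)\{b} | (a.0 | a.0)) + (a.c.b.0 + (a.(0 + 0))\{a,c}) has moves --a--▸ m1, --c--▸ m2
  m1 = c.b.0 has moves --c--▸ m3
  m2 = (0 + 0)\{b} | (a.0 | a.0) has moves --a--▸ m4, --a--▸ m5
  m3 = b.0 has moves --b--▸ m6
  m4 = (0 + 0)\{b} | (0 | a.0) has moves --a--▸ m7
  m5 = (0 + 0)\{b} | (a.0 | 0) has moves --a--▸ m7
  m6 = 0 has moves ·
  m7 = (0 + 0)\{b} | (0 | 0) has moves ·
Reachable graph of Q (7 states):
  n0 = c.((0 + 0)\{b} | (a.0 | a.0)) + (c.b.0 + (a.(0 + 0))\{a,c}) has moves --c--▸ n1, --c--▸ n2
  n1 = (0 + 0)\{b} | (a.0 | a.0) has moves --a--▸ n3, --a--▸ n4
  n2 = b.0 has moves --b--▸ n5
  n3 = (0 + 0)\{b} | (0 | a.0) has moves --a--▸ n6
  n4 = (0 + 0)\{b} | (a.0 | 0) has moves --a--▸ n6
  n5 = 0 has moves ·
  n6 = (0 + 0)\{b} | (0 | 0) has moves ·
Run σ = ⟨a⟩ on P: start {m0}
  after a @ step 1: {m1}
  P completes σ.
Run σ = ⟨a⟩ on Q: start {n0}
  after a @ step 1: no successor for Q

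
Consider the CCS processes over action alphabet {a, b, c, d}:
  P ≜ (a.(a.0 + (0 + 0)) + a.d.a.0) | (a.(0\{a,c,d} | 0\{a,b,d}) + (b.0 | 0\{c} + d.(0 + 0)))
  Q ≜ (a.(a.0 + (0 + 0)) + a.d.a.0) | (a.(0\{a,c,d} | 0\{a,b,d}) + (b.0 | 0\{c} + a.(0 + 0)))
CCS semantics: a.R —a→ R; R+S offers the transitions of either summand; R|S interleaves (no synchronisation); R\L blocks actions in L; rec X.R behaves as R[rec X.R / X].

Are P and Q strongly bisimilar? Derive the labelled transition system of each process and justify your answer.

not bisimilar

P's transition system — 20 states:
  s0 = (a.(a.0 + (0 + 0)) + a.d.a.0) | (a.(0\{a,c,d} | 0\{a,b,d}) + (b.0 | 0\{c} + d.(0 + 0))) ⊢ —a→ s1, —a→ s2, —a→ s3, —b→ s4, —d→ s5
  s1 = (a.(a.0 + (0 + 0)) + a.d.a.0) | (0\{a,c,d} | 0\{a,b,d}) ⊢ —a→ s6, —a→ s7
  s2 = (a.0 + (0 + 0)) | (a.(0\{a,c,d} | 0\{a,b,d}) + (b.0 | 0\{c} + d.(0 + 0))) ⊢ —a→ s6, —a→ s8, —b→ s9, —d→ s10
  s3 = d.a.0 | (a.(0\{a,c,d} | 0\{a,b,d}) + (b.0 | 0\{c} + d.(0 + 0))) ⊢ —a→ s7, —b→ s11, —d→ s12, —d→ s13
  s4 = (a.(a.0 + (0 + 0)) + a.d.a.0) | (0 | 0\{c}) ⊢ —a→ s11, —a→ s9
  s5 = (a.(a.0 + (0 + 0)) + a.d.a.0) | (0 + 0) ⊢ —a→ s10, —a→ s13
  s6 = (a.0 + (0 + 0)) | (0\{a,c,d} | 0\{a,b,d}) ⊢ —a→ s14
  s7 = d.a.0 | (0\{a,c,d} | 0\{a,b,d}) ⊢ —d→ s15
  s8 = 0 | (a.(0\{a,c,d} | 0\{a,b,d}) + (b.0 | 0\{c} + d.(0 + 0))) ⊢ —a→ s14, —b→ s16, —d→ s17
  s9 = (a.0 + (0 + 0)) | (0 | 0\{c}) ⊢ —a→ s16
  s10 = (a.0 + (0 + 0)) | (0 + 0) ⊢ —a→ s17
  s11 = d.a.0 | (0 | 0\{c}) ⊢ —d→ s18
  s12 = a.0 | (a.(0\{a,c,d} | 0\{a,b,d}) + (b.0 | 0\{c} + d.(0 + 0))) ⊢ —a→ s15, —a→ s8, —b→ s18, —d→ s19
  s13 = d.a.0 | (0 + 0) ⊢ —d→ s19
  s14 = 0 | (0\{a,c,d} | 0\{a,b,d}) ⊢ stopped
  s15 = a.0 | (0\{a,c,d} | 0\{a,b,d}) ⊢ —a→ s14
  s16 = 0 | (0 | 0\{c}) ⊢ stopped
  s17 = 0 | (0 + 0) ⊢ stopped
  s18 = a.0 | (0 | 0\{c}) ⊢ —a→ s16
  s19 = a.0 | (0 + 0) ⊢ —a→ s17
Q's transition system — 20 states:
  t0 = (a.(a.0 + (0 + 0)) + a.d.a.0) | (a.(0\{a,c,d} | 0\{a,b,d}) + (b.0 | 0\{c} + a.(0 + 0))) ⊢ —a→ t1, —a→ t2, —a→ t3, —a→ t4, —b→ t5
  t1 = (a.(a.0 + (0 + 0)) + a.d.a.0) | (0 + 0) ⊢ —a→ t6, —a→ t7
  t2 = (a.(a.0 + (0 + 0)) + a.d.a.0) | (0\{a,c,d} | 0\{a,b,d}) ⊢ —a→ t8, —a→ t9
  t3 = (a.0 + (0 + 0)) | (a.(0\{a,c,d} | 0\{a,b,d}) + (b.0 | 0\{c} + a.(0 + 0))) ⊢ —a→ t10, —a→ t6, —a→ t8, —b→ t11
  t4 = d.a.0 | (a.(0\{a,c,d} | 0\{a,b,d}) + (b.0 | 0\{c} + a.(0 + 0))) ⊢ —a→ t7, —a→ t9, —b→ t12, —d→ t13
  t5 = (a.(a.0 + (0 + 0)) + a.d.a.0) | (0 | 0\{c}) ⊢ —a→ t11, —a→ t12
  t6 = (a.0 + (0 + 0)) | (0 + 0) ⊢ —a→ t14
  t7 = d.a.0 | (0 + 0) ⊢ —d→ t15
  t8 = (a.0 + (0 + 0)) | (0\{a,c,d} | 0\{a,b,d}) ⊢ —a→ t16
  t9 = d.a.0 | (0\{a,c,d} | 0\{a,b,d}) ⊢ —d→ t17
  t10 = 0 | (a.(0\{a,c,d} | 0\{a,b,d}) + (b.0 | 0\{c} + a.(0 + 0))) ⊢ —a→ t14, —a→ t16, —b→ t18
  t11 = (a.0 + (0 + 0)) | (0 | 0\{c}) ⊢ —a→ t18
  t12 = d.a.0 | (0 | 0\{c}) ⊢ —d→ t19
  t13 = a.0 | (a.(0\{a,c,d} | 0\{a,b,d}) + (b.0 | 0\{c} + a.(0 + 0))) ⊢ —a→ t10, —a→ t15, —a→ t17, —b→ t19
  t14 = 0 | (0 + 0) ⊢ stopped
  t15 = a.0 | (0 + 0) ⊢ —a→ t14
  t16 = 0 | (0\{a,c,d} | 0\{a,b,d}) ⊢ stopped
  t17 = a.0 | (0\{a,c,d} | 0\{a,b,d}) ⊢ —a→ t16
  t18 = 0 | (0 | 0\{c}) ⊢ stopped
  t19 = a.0 | (0 | 0\{c}) ⊢ —a→ t18
Bisimilarity quotient blocks:
  B0 = {s0}
  B1 = {s1, s4, s5, t1, t2, t5}
  B2 = {s11, s13, s7, t12, t7, t9}
  B3 = {s10, s15, s18, s19, s6, s9, t11, t15, t17, t19, t6, t8}
  B4 = {s14, s16, s17, t14, t16, t18}
  B5 = {s12, s2}
  B6 = {s8}
  B7 = {s3}
  B8 = {t0}
  B9 = {t13, t3}
  B10 = {t10}
  B11 = {t4}
s0 ∈ B0, t0 ∈ B8 → different blocks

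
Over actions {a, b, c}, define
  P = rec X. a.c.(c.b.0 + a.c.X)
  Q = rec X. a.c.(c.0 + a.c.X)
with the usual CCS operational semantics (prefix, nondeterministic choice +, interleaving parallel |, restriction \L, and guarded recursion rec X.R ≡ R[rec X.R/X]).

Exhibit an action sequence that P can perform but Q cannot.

accb

P's transition system — 6 states:
  u0 = rec X. a.c.(c.b.0 + a.c.X) ⊢ —a→ u1
  u1 = c.(c.b.0 + a.c.(rec X. a.c.(c.b.0 + a.c.X))) ⊢ —c→ u2
  u2 = c.b.0 + a.c.(rec X. a.c.(c.b.0 + a.c.X)) ⊢ —a→ u3, —c→ u4
  u3 = c.(rec X. a.c.(c.b.0 + a.c.X)) ⊢ —c→ u0
  u4 = b.0 ⊢ —b→ u5
  u5 = 0 ⊢ (no moves)
Q's transition system — 5 states:
  v0 = rec X. a.c.(c.0 + a.c.X) ⊢ —a→ v1
  v1 = c.(c.0 + a.c.(rec X. a.c.(c.0 + a.c.X))) ⊢ —c→ v2
  v2 = c.0 + a.c.(rec X. a.c.(c.0 + a.c.X)) ⊢ —a→ v3, —c→ v4
  v3 = c.(rec X. a.c.(c.0 + a.c.X)) ⊢ —c→ v0
  v4 = 0 ⊢ (no moves)
Run σ = ⟨accb⟩ on P: start {u0}
  [1] a ⇒ {u1}
  [2] c ⇒ {u2}
  [3] c ⇒ {u4}
  [4] b ⇒ {u5}
  ✓ P
Run σ = ⟨accb⟩ on Q: start {v0}
  [1] a ⇒ {v1}
  [2] c ⇒ {v2}
  [3] c ⇒ {v4}
  [4] b ⇒ ∅ (Q stuck)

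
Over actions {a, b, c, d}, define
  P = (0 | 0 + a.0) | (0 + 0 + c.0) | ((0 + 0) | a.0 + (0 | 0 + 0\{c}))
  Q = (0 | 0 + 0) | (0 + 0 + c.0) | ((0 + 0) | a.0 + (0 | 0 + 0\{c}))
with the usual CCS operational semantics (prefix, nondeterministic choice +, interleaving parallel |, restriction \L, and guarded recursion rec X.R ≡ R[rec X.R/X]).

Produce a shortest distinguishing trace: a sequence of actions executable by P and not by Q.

aa

LTS(P): 8 reachable states
  p0 = (0 | 0 + a.0) | (0 + 0 + c.0) | ((0 + 0) | a.0 + (0 | 0 + 0\{c})) has moves --a--▸ p1, --a--▸ p2, --c--▸ p3
  p1 = (0 | 0 + a.0) | (0 + 0 + c.0) | ((0 + 0) | 0) has moves --a--▸ p4, --c--▸ p5
  p2 = 0 | (0 + 0 + c.0) | ((0 + 0) | a.0 + (0 | 0 + 0\{c})) has moves --a--▸ p4, --c--▸ p6
  p3 = (0 | 0 + a.0) | 0 | ((0 + 0) | a.0 + (0 | 0 + 0\{c})) has moves --a--▸ p5, --a--▸ p6
  p4 = 0 | (0 + 0 + c.0) | ((0 + 0) | 0) has moves --c--▸ p7
  p5 = (0 | 0 + a.0) | 0 | ((0 + 0) | 0) has moves --a--▸ p7
  p6 = 0 | 0 | ((0 + 0) | a.0 + (0 | 0 + 0\{c})) has moves --a--▸ p7
  p7 = 0 | 0 | ((0 + 0) | 0) has moves deadlocked
LTS(Q): 4 reachable states
  q0 = (0 | 0 + 0) | (0 + 0 + c.0) | ((0 + 0) | a.0 + (0 | 0 + 0\{c})) has moves --a--▸ q1, --c--▸ q2
  q1 = (0 | 0 + 0) | (0 + 0 + c.0) | ((0 + 0) | 0) has moves --c--▸ q3
  q2 = (0 | 0 + 0) | 0 | ((0 + 0) | a.0 + (0 | 0 + 0\{c})) has moves --a--▸ q3
  q3 = (0 | 0 + 0) | 0 | ((0 + 0) | 0) has moves deadlocked
Run σ = ⟨aa⟩ on P: start {p0}
  after a @ step 1: {p1, p2}
  after a @ step 2: {p4}
  P completes σ.
Run σ = ⟨aa⟩ on Q: start {q0}
  after a @ step 1: {q1}
  after a @ step 2: no successor for Q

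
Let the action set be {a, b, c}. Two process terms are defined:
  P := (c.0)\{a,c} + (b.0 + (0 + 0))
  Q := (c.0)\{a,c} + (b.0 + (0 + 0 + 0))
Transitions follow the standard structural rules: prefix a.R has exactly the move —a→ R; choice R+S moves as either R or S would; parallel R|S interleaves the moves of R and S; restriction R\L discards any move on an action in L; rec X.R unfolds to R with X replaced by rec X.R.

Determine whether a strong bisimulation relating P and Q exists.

YES

P's transition system — 2 states:
  m0 = (c.0)\{a,c} + (b.0 + (0 + 0)) has moves --b--▸ m1
  m1 = 0 has moves (no moves)
Q's transition system — 2 states:
  n0 = (c.0)\{a,c} + (b.0 + (0 + 0 + 0)) has moves --b--▸ n1
  n1 = 0 has moves (no moves)
Coarsest stable partition (strong bisimilarity classes):
  B0 = {m0, n0}
  B1 = {m1, n1}
m0 ∈ B0, n0 ∈ B0 → same block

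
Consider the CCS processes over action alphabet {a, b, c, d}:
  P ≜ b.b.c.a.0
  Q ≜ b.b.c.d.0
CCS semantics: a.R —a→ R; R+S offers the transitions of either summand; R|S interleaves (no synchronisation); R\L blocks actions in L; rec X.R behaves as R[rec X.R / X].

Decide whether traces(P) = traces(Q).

P's transition system — 5 states:
  u0 = b.b.c.a.0 | =b=> u1
  u1 = b.c.a.0 | =b=> u2
  u2 = c.a.0 | =c=> u3
  u3 = a.0 | =a=> u4
  u4 = 0 | (no moves)
Q's transition system — 5 states:
  v0 = b.b.c.d.0 | =b=> v1
  v1 = b.c.d.0 | =b=> v2
  v2 = c.d.0 | =c=> v3
  v3 = d.0 | =d=> v4
  v4 = 0 | (no moves)
Executing bbca from P (initial set {u0}):
  step 1 (b): {u1}
  step 2 (b): {u2}
  step 3 (c): {u3}
  step 4 (a): {u4}
  — P admits the full trace.
Executing bbca from Q (initial set {v0}):
  step 1 (b): {v1}
  step 2 (b): {v2}
  step 3 (c): {v3}
  step 4 (a): no successor for Q

traces(P) ≠ traces(Q) — witness ⟨bbca⟩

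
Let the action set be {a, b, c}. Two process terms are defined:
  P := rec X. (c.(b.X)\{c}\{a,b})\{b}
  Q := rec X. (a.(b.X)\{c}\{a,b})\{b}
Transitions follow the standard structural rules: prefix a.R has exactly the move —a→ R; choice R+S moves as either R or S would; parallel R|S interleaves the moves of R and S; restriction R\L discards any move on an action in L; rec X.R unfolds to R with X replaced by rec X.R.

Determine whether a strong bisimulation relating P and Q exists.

P's transition system — 2 states:
  u0 = rec X. (c.(b.X)\{c}\{a,b})\{b} | ··c··> u1
  u1 = (b.(rec X. (c.(b.X)\{c}\{a,b})\{b}))\{c}\{a,b}\{b} | ∅
Q's transition system — 2 states:
  v0 = rec X. (a.(b.X)\{c}\{a,b})\{b} | ··a··> v1
  v1 = (b.(rec X. (a.(b.X)\{c}\{a,b})\{b}))\{c}\{a,b}\{b} | ∅
Bisimilarity quotient blocks:
  B0 = {u0}
  B1 = {u1, v1}
  B2 = {v0}
u0 ∈ B0, v0 ∈ B2 → different blocks

not bisimilar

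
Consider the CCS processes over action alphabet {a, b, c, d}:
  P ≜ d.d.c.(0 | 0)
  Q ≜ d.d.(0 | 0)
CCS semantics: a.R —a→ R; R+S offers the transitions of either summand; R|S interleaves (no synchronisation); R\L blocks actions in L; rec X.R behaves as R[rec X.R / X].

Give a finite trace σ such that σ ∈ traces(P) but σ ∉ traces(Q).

ddc

Reachable graph of P (4 states):
  m0 = d.d.c.(0 | 0) | —d→ m1
  m1 = d.c.(0 | 0) | —d→ m2
  m2 = c.(0 | 0) | —c→ m3
  m3 = 0 | 0 | ∅
Reachable graph of Q (3 states):
  n0 = d.d.(0 | 0) | —d→ n1
  n1 = d.(0 | 0) | —d→ n2
  n2 = 0 | 0 | ∅
Run σ = ⟨ddc⟩ on P: start {m0}
  after d @ step 1: {m1}
  after d @ step 2: {m2}
  after c @ step 3: {m3}
  — P admits the full trace.
Run σ = ⟨ddc⟩ on Q: start {n0}
  after d @ step 1: {n1}
  after d @ step 2: {n2}
  after c @ step 3: ∅  — Q cannot continue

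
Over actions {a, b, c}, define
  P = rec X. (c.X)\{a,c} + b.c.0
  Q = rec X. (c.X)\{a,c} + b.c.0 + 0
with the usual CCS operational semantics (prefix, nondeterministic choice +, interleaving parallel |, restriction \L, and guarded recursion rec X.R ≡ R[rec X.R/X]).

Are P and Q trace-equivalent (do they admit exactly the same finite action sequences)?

traces(P) = traces(Q)

LTS(P): 3 reachable states
  u0 = rec X. (c.X)\{a,c} + b.c.0 ⊢ =b=> u1
  u1 = c.0 ⊢ =c=> u2
  u2 = 0 ⊢ ·
LTS(Q): 3 reachable states
  v0 = rec X. (c.X)\{a,c} + b.c.0 + 0 ⊢ =b=> v1
  v1 = c.0 ⊢ =c=> v2
  v2 = 0 ⊢ ·
Bisimilarity quotient blocks:
  B0 = {u0, v0}
  B1 = {u1, v1}
  B2 = {u2, v2}
u0 ∈ B0, v0 ∈ B0 → same block
Bisimilar ⇒ trace-equivalent.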